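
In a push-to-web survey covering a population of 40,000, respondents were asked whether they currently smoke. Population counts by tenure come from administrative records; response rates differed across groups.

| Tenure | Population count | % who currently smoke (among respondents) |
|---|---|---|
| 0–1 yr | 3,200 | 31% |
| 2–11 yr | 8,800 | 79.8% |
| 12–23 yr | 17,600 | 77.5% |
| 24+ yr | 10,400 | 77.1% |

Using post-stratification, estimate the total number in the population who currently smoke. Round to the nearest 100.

Estimated count per cell = population count × respondent percentage:
  0–1 yr: 3,200 × 31% = 992
  2–11 yr: 8,800 × 79.8% = 7022.4
  12–23 yr: 17,600 × 77.5% = 13,640
  24+ yr: 10,400 × 77.1% = 8018.4
Estimated total = 29672.8 → 29,700.

29,700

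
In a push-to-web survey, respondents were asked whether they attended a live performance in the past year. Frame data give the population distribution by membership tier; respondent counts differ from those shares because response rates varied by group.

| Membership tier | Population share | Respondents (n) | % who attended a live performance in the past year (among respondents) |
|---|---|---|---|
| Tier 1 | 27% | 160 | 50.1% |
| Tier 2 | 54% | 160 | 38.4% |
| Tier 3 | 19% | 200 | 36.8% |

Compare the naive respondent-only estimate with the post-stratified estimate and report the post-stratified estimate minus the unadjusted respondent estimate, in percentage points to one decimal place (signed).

-0.1 percentage points

Naive respondent-only estimate (weights = respondent counts):
  (160/520)×50.1 + (160/520)×38.4 + (200/520)×36.8 = 41.3846%
Reweighting by population membership tier shares:
  0.27×50.1 + 0.54×38.4 + 0.19×36.8 = 41.255%
Difference = 41.255 − 41.3846 = -0.1296 pp.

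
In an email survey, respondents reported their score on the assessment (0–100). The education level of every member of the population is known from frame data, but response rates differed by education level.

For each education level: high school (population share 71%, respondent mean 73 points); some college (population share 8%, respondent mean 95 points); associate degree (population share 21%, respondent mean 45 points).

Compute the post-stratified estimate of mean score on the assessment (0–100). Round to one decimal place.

68.9

Reweight to the known education level distribution:
  high school: 0.71 × 73 = 51.83
  some college: 0.08 × 95 = 7.6
  associate degree: 0.21 × 45 = 9.45
Post-stratified estimate = 68.88 → 68.9.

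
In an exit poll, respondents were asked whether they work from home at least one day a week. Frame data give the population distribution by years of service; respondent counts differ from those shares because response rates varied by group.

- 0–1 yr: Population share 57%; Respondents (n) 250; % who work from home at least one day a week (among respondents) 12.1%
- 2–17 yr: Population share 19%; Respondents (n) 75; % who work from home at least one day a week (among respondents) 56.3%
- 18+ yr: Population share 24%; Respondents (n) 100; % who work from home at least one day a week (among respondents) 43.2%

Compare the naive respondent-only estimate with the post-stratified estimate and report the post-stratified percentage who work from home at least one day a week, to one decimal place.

Naive respondent-only estimate (weights = respondent counts):
  (250/425)×12.1 + (75/425)×56.3 + (100/425)×43.2 = 27.2176%
Post-stratified estimate weights by population shares:
  0.57×12.1 + 0.19×56.3 + 0.24×43.2 = 27.962%

28.0%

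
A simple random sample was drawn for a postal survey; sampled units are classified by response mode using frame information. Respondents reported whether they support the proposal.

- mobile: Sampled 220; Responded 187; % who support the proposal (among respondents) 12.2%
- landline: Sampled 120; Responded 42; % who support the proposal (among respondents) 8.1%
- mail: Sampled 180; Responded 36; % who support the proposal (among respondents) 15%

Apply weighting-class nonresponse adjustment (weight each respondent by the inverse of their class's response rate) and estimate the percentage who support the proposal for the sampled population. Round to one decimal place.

Response rates by class: mobile 187/220 = 85%, landline 42/120 = 35%, mail 36/180 = 20%.
Each respondent's weight = sampled/responded in their class; summing within a class gives n_sampled, so:
  mobile: 220 × 12.2 = 2684
  landline: 120 × 8.1 = 972
  mail: 180 × 15 = 2700
Adjusted estimate = 6356 / 520 = 12.2231 → 12.2%.

12.2%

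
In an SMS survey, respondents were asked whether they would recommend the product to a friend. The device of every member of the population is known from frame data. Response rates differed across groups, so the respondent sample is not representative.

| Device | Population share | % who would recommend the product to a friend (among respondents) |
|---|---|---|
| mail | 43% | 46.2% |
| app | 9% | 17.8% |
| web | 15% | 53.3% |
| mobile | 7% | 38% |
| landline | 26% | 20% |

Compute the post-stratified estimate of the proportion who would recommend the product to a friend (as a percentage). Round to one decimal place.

37.3%

Each cell contributes population-share × respondent value:
  mail: 0.43 × 46.2 = 19.866
  app: 0.09 × 17.8 = 1.602
  web: 0.15 × 53.3 = 7.995
  mobile: 0.07 × 38 = 2.66
  landline: 0.26 × 20 = 5.2
Post-stratified estimate = 37.323 → 37.3%.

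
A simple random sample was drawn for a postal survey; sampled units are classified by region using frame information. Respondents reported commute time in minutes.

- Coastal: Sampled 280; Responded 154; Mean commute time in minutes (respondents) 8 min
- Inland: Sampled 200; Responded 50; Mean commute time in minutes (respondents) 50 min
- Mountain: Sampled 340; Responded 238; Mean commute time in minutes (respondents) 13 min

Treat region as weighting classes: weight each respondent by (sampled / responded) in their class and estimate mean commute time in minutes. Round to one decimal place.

Response rates by class: Coastal 154/280 = 55%, Inland 50/200 = 25%, Mountain 238/340 = 70%.
Inverse-response-rate weighting restores each class to its sampled count, so class totals weight by n_sampled:
  Coastal: 280 × 8 = 2240
  Inland: 200 × 50 = 10,000
  Mountain: 340 × 13 = 4420
Adjusted estimate = 16,660 / 820 = 20.3171 → 20.3.

20.3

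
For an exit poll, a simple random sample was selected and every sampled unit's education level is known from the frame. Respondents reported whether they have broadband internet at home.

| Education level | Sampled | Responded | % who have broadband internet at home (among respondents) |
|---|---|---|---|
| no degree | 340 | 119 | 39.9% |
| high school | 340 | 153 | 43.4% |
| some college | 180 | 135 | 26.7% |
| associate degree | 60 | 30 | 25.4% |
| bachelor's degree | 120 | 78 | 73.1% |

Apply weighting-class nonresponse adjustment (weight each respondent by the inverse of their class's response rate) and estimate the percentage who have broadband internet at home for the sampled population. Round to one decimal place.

41.8%

Class response rates: no degree 119/340 = 35%, high school 153/340 = 45%, some college 135/180 = 75%, associate degree 30/60 = 50%, bachelor's degree 78/120 = 65%.
Inverse-response-rate weighting restores each class to its sampled count, so class totals weight by n_sampled:
  no degree: 340 × 39.9 = 13,566
  high school: 340 × 43.4 = 14,756
  some college: 180 × 26.7 = 4806
  associate degree: 60 × 25.4 = 1524
  bachelor's degree: 120 × 73.1 = 8772
Adjusted estimate = 43,424 / 1,040 = 41.7538 → 41.8%.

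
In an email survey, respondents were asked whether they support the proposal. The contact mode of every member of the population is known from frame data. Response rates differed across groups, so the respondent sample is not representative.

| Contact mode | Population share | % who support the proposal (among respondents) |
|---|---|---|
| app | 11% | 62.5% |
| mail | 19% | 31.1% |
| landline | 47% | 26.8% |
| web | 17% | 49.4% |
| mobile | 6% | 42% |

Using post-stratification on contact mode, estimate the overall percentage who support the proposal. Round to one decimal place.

Reweight to the known contact mode distribution:
  app: 0.11 × 62.5 = 6.875
  mail: 0.19 × 31.1 = 5.909
  landline: 0.47 × 26.8 = 12.596
  web: 0.17 × 49.4 = 8.398
  mobile: 0.06 × 42 = 2.52
Post-stratified estimate = 36.298 → 36.3%.

36.3%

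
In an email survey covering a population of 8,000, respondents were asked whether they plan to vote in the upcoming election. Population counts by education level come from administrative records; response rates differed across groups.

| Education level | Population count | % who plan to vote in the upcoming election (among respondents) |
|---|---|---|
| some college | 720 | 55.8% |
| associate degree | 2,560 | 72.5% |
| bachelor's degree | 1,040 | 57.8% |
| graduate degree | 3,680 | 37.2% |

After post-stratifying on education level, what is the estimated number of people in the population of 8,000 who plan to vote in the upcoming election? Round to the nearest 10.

Apply each group's respondent rate to its population count:
  some college: 720 × 55.8% = 401.76
  associate degree: 2,560 × 72.5% = 1856
  bachelor's degree: 1,040 × 57.8% = 601.12
  graduate degree: 3,680 × 37.2% = 1368.96
Estimated total = 4227.84 → 4,230.

4,230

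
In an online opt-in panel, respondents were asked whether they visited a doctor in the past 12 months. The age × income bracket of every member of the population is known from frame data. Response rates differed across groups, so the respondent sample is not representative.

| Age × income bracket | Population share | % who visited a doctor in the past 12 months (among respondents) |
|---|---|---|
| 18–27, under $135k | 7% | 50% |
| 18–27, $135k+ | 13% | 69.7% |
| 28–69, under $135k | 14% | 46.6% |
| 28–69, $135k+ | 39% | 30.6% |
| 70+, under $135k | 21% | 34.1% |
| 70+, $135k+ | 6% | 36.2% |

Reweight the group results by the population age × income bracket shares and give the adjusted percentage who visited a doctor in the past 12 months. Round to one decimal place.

Weight each group's respondent value by its population share:
  18–27, under $135k: 0.07 × 50 = 3.5
  18–27, $135k+: 0.13 × 69.7 = 9.061
  28–69, under $135k: 0.14 × 46.6 = 6.524
  28–69, $135k+: 0.39 × 30.6 = 11.934
  70+, under $135k: 0.21 × 34.1 = 7.161
  70+, $135k+: 0.06 × 36.2 = 2.172
Post-stratified estimate = 40.352 → 40.4%.

40.4%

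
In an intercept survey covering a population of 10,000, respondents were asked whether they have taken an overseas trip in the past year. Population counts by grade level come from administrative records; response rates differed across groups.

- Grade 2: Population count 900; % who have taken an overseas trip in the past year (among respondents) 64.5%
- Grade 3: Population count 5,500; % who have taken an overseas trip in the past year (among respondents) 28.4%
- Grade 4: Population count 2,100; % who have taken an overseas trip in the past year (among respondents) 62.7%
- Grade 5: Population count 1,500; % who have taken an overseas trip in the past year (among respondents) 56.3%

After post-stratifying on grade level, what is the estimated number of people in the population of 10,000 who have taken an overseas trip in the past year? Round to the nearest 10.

4,300

Apply each group's respondent rate to its population count:
  Grade 2: 900 × 64.5% = 580.5
  Grade 3: 5,500 × 28.4% = 1562
  Grade 4: 2,100 × 62.7% = 1316.7
  Grade 5: 1,500 × 56.3% = 844.5
Estimated total = 4303.7 → 4,300.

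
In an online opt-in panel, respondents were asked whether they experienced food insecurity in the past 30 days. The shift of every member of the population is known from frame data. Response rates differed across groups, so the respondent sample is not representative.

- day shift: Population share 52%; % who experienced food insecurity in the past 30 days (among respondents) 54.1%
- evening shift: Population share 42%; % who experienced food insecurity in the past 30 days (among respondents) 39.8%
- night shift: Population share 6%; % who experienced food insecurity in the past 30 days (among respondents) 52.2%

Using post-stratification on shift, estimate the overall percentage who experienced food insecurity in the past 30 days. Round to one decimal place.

Weight each group's respondent value by its population share:
  day shift: 0.52 × 54.1 = 28.132
  evening shift: 0.42 × 39.8 = 16.716
  night shift: 0.06 × 52.2 = 3.132
Post-stratified estimate = 47.98 → 48.0%.

48.0%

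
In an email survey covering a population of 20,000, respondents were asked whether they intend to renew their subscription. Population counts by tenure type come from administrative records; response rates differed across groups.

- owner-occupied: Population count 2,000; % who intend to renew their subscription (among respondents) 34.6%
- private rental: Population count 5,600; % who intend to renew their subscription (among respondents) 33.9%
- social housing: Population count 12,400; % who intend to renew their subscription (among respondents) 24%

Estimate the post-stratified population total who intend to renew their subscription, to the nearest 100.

Apply each group's respondent rate to its population count:
  owner-occupied: 2,000 × 34.6% = 692
  private rental: 5,600 × 33.9% = 1898.4
  social housing: 12,400 × 24% = 2976
Estimated total = 5566.4 → 5,600.

5,600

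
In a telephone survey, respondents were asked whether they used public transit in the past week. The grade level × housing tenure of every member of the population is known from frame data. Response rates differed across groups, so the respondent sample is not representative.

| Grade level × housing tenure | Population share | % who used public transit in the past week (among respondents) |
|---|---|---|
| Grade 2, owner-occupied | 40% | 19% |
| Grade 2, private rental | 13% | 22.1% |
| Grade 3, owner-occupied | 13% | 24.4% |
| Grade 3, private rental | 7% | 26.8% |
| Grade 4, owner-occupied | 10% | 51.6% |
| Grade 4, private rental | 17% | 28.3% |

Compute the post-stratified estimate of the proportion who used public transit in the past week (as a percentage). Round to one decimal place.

25.5%

Each cell contributes population-share × respondent value:
  Grade 2, owner-occupied: 0.4 × 19 = 7.6
  Grade 2, private rental: 0.13 × 22.1 = 2.873
  Grade 3, owner-occupied: 0.13 × 24.4 = 3.172
  Grade 3, private rental: 0.07 × 26.8 = 1.876
  Grade 4, owner-occupied: 0.1 × 51.6 = 5.16
  Grade 4, private rental: 0.17 × 28.3 = 4.811
Post-stratified estimate = 25.492 → 25.5%.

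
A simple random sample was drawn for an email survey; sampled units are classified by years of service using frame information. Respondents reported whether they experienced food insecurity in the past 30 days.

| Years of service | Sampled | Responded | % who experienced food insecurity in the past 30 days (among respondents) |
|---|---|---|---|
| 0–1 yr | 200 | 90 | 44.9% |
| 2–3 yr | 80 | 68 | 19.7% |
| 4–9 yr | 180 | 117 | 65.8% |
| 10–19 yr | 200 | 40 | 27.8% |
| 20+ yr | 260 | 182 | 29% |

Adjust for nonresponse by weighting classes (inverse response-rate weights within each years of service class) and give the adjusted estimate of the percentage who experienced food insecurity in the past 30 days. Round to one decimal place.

Class response rates: 0–1 yr 90/200 = 45%, 2–3 yr 68/80 = 85%, 4–9 yr 117/180 = 65%, 10–19 yr 40/200 = 20%, 20+ yr 182/260 = 70%.
With weight = n_sampled/n_responded per class, the weighted class total is n_sampled:
  0–1 yr: 200 × 44.9 = 8980
  2–3 yr: 80 × 19.7 = 1576
  4–9 yr: 180 × 65.8 = 11,844
  10–19 yr: 200 × 27.8 = 5560
  20+ yr: 260 × 29 = 7540
Adjusted estimate = 35,500 / 920 = 38.587 → 38.6%.

38.6%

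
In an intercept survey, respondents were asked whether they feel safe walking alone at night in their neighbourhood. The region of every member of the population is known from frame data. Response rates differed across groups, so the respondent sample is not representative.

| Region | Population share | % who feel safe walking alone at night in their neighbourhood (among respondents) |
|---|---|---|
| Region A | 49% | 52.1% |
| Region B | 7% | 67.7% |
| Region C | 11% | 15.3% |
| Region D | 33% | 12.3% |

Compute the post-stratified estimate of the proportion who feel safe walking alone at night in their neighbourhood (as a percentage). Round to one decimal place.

Weight each group's respondent value by its population share:
  Region A: 0.49 × 52.1 = 25.529
  Region B: 0.07 × 67.7 = 4.739
  Region C: 0.11 × 15.3 = 1.683
  Region D: 0.33 × 12.3 = 4.059
Post-stratified estimate = 36.01 → 36.0%.

36.0%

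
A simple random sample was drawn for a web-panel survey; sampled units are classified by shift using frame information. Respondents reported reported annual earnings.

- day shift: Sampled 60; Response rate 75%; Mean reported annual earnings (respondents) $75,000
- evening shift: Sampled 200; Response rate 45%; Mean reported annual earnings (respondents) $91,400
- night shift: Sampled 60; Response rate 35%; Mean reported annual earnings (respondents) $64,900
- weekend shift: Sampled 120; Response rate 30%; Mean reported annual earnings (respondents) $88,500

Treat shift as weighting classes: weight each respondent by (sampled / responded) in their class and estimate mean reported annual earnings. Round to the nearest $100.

$84,800

Inverse-response-rate weighting restores each class to its sampled count, so class totals weight by n_sampled:
  day shift: 60 × 75,000 = 4,500,000
  evening shift: 200 × 91,400 = 18,280,000
  night shift: 60 × 64,900 = 3,894,000
  weekend shift: 120 × 88,500 = 10,620,000
Adjusted estimate = 37,294,000 / 440 = 84759.1 → $84,800.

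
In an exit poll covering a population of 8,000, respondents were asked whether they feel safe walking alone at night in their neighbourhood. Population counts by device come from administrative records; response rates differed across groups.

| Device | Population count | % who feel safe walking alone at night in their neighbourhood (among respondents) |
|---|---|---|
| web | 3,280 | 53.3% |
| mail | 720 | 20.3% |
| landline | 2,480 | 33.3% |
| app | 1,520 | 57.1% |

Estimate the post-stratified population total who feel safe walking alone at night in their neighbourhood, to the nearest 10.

3,590

Each cell contributes its population count × the respondent rate:
  web: 3,280 × 53.3% = 1748.24
  mail: 720 × 20.3% = 146.16
  landline: 2,480 × 33.3% = 825.84
  app: 1,520 × 57.1% = 867.92
Estimated total = 3588.16 → 3,590.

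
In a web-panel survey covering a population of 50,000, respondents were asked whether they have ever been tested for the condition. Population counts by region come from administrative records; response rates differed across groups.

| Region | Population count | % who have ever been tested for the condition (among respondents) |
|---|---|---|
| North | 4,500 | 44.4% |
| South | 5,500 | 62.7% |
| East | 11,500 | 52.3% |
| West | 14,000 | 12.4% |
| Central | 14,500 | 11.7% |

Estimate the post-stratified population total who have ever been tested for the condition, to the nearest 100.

Estimated count per cell = population count × respondent percentage:
  North: 4,500 × 44.4% = 1998
  South: 5,500 × 62.7% = 3448.5
  East: 11,500 × 52.3% = 6014.5
  West: 14,000 × 12.4% = 1736
  Central: 14,500 × 11.7% = 1696.5
Estimated total = 14893.5 → 14,900.

14,900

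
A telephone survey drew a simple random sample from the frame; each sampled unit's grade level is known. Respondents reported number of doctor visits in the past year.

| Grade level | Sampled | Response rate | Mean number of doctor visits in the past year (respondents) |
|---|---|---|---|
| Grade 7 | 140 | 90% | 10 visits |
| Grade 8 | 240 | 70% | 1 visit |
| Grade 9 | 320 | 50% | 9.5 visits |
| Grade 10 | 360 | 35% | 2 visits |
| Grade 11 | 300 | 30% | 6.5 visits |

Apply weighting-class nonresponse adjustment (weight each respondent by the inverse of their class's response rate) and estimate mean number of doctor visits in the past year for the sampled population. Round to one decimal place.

5.4

Each respondent's weight = sampled/responded in their class; summing within a class gives n_sampled, so:
  Grade 7: 140 × 10 = 1400
  Grade 8: 240 × 1 = 240
  Grade 9: 320 × 9.5 = 3040
  Grade 10: 360 × 2 = 720
  Grade 11: 300 × 6.5 = 1950
Adjusted estimate = 7350 / 1,360 = 5.40441 → 5.4.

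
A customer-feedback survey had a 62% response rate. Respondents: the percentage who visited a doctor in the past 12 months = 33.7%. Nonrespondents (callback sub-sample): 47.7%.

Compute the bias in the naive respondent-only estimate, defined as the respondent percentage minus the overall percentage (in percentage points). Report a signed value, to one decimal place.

Nonresponse fraction = 1 − 0.62 = 0.38.
Bias = (nonresponse fraction) × (respondent percentage − nonrespondent percentage)
     = 0.38 × (33.7 − 47.7) = 0.38 × -14 = -5.32.

-5.3 percentage points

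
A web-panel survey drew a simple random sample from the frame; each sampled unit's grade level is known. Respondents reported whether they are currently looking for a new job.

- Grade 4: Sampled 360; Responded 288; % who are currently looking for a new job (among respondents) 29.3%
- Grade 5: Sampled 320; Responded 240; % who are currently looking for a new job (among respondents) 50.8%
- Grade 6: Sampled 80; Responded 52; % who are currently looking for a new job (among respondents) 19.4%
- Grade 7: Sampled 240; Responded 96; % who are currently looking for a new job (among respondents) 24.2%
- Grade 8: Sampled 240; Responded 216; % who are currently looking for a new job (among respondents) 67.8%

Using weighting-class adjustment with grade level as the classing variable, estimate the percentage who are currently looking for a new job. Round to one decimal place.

40.7%

Response rates by class: Grade 4 288/360 = 80%, Grade 5 240/320 = 75%, Grade 6 52/80 = 65%, Grade 7 96/240 = 40%, Grade 8 216/240 = 90%.
Weighting each respondent by the inverse class response rate inflates each class back to its sampled size, so the class weight is n_sampled:
  Grade 4: 360 × 29.3 = 10,548
  Grade 5: 320 × 50.8 = 16,256
  Grade 6: 80 × 19.4 = 1552
  Grade 7: 240 × 24.2 = 5808
  Grade 8: 240 × 67.8 = 16,272
Adjusted estimate = 50,436 / 1,240 = 40.6742 → 40.7%.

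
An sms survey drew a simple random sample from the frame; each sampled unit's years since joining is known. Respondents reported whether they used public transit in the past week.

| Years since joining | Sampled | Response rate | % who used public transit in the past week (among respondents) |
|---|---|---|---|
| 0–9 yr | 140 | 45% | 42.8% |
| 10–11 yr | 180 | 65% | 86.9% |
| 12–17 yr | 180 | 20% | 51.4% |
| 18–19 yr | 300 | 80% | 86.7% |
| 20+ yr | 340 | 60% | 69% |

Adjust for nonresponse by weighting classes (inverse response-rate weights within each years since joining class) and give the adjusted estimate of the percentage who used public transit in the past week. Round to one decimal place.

70.5%

Weighting each respondent by the inverse class response rate inflates each class back to its sampled size, so the class weight is n_sampled:
  0–9 yr: 140 × 42.8 = 5992
  10–11 yr: 180 × 86.9 = 15642
  12–17 yr: 180 × 51.4 = 9252
  18–19 yr: 300 × 86.7 = 26,010
  20+ yr: 340 × 69 = 23,460
Adjusted estimate = 80,356 / 1,140 = 70.4877 → 70.5%.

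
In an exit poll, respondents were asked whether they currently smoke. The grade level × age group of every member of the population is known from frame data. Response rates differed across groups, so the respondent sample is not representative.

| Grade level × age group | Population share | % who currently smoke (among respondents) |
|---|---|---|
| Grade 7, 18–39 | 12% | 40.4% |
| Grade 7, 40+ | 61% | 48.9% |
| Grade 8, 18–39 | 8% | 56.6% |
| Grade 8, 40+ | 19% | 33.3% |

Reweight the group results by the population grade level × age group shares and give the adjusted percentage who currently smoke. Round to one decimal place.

45.5%

Each cell contributes population-share × respondent value:
  Grade 7, 18–39: 0.12 × 40.4 = 4.848
  Grade 7, 40+: 0.61 × 48.9 = 29.829
  Grade 8, 18–39: 0.08 × 56.6 = 4.528
  Grade 8, 40+: 0.19 × 33.3 = 6.327
Post-stratified estimate = 45.532 → 45.5%.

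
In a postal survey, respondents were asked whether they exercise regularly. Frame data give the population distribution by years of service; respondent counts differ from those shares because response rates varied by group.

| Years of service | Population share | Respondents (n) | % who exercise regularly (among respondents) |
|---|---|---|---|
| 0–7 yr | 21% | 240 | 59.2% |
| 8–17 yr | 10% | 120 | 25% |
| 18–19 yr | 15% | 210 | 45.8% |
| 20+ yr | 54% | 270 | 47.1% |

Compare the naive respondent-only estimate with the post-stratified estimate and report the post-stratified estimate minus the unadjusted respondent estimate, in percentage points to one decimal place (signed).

Naive respondent-only estimate (weights = respondent counts):
  (240/840)×59.2 + (120/840)×25 + (210/840)×45.8 + (270/840)×47.1 = 47.075%
Post-stratified estimate weights by population shares:
  0.21×59.2 + 0.1×25 + 0.15×45.8 + 0.54×47.1 = 47.236%
Difference = 47.236 − 47.075 = 0.161 pp.

+0.2 percentage points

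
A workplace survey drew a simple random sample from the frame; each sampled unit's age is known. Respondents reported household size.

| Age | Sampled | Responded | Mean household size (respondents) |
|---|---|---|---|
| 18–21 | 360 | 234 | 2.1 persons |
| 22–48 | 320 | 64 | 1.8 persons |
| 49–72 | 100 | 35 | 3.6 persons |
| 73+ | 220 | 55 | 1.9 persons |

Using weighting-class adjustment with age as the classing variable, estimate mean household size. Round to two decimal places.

2.11

Class response rates: 18–21 234/360 = 65%, 22–48 64/320 = 20%, 49–72 35/100 = 35%, 73+ 55/220 = 25%.
Each respondent's weight = sampled/responded in their class; summing within a class gives n_sampled, so:
  18–21: 360 × 2.1 = 756
  22–48: 320 × 1.8 = 576
  49–72: 100 × 3.6 = 360
  73+: 220 × 1.9 = 418
Adjusted estimate = 2110 / 1,000 = 2.11 → 2.11.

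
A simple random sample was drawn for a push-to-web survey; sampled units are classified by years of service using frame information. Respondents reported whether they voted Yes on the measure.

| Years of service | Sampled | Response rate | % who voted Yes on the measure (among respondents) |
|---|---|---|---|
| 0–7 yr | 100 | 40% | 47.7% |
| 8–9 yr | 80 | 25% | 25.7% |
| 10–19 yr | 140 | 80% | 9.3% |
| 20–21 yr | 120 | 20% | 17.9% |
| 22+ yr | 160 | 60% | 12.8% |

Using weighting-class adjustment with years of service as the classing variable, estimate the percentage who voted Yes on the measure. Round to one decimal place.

20.5%

Inverse-response-rate weighting restores each class to its sampled count, so class totals weight by n_sampled:
  0–7 yr: 100 × 47.7 = 4770
  8–9 yr: 80 × 25.7 = 2056
  10–19 yr: 140 × 9.3 = 1302
  20–21 yr: 120 × 17.9 = 2148
  22+ yr: 160 × 12.8 = 2048
Adjusted estimate = 12,324 / 600 = 20.54 → 20.5%.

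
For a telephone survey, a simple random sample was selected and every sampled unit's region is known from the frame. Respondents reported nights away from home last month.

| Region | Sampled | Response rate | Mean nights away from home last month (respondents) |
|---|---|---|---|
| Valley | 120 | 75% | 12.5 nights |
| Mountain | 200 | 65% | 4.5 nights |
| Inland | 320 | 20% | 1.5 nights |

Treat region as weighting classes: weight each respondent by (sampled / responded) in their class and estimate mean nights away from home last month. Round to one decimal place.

Inverse-response-rate weighting restores each class to its sampled count, so class totals weight by n_sampled:
  Valley: 120 × 12.5 = 1500
  Mountain: 200 × 4.5 = 900
  Inland: 320 × 1.5 = 480
Adjusted estimate = 2880 / 640 = 4.5 → 4.5.

4.5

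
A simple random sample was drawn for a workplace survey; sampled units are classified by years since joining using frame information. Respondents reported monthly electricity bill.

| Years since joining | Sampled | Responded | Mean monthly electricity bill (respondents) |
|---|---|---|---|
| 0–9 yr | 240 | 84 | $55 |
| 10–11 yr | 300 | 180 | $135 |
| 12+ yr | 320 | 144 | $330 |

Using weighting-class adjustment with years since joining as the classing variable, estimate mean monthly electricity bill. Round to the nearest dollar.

$185

Class response rates: 0–9 yr 84/240 = 35%, 10–11 yr 180/300 = 60%, 12+ yr 144/320 = 45%.
Each respondent's weight = sampled/responded in their class; summing within a class gives n_sampled, so:
  0–9 yr: 240 × 55 = 13,200
  10–11 yr: 300 × 135 = 40,500
  12+ yr: 320 × 330 = 105,600
Adjusted estimate = 159,300 / 860 = 185.233 → $185.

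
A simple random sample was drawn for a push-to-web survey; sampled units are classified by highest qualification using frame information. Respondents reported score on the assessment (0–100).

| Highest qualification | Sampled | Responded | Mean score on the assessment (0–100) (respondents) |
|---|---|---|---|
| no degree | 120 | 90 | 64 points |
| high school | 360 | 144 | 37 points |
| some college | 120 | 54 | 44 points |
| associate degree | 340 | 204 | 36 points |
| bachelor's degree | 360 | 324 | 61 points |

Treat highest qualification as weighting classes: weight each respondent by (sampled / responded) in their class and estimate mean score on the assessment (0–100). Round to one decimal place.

46.5

Response rates by class: no degree 90/120 = 75%, high school 144/360 = 40%, some college 54/120 = 45%, associate degree 204/340 = 60%, bachelor's degree 324/360 = 90%.
With weight = n_sampled/n_responded per class, the weighted class total is n_sampled:
  no degree: 120 × 64 = 7680
  high school: 360 × 37 = 13,320
  some college: 120 × 44 = 5280
  associate degree: 340 × 36 = 12,240
  bachelor's degree: 360 × 61 = 21,960
Adjusted estimate = 60,480 / 1,300 = 46.5231 → 46.5.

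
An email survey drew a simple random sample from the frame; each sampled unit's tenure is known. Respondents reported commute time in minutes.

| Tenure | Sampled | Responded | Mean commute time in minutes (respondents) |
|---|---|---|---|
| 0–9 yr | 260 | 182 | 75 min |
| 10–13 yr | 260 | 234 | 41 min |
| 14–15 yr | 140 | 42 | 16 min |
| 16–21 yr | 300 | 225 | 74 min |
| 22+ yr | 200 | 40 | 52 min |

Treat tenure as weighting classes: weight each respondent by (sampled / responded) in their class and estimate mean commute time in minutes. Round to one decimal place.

56.0

Response rates by class: 0–9 yr 182/260 = 70%, 10–13 yr 234/260 = 90%, 14–15 yr 42/140 = 30%, 16–21 yr 225/300 = 75%, 22+ yr 40/200 = 20%.
With weight = n_sampled/n_responded per class, the weighted class total is n_sampled:
  0–9 yr: 260 × 75 = 19,500
  10–13 yr: 260 × 41 = 10,660
  14–15 yr: 140 × 16 = 2240
  16–21 yr: 300 × 74 = 22,200
  22+ yr: 200 × 52 = 10,400
Adjusted estimate = 65,000 / 1,160 = 56.0345 → 56.0.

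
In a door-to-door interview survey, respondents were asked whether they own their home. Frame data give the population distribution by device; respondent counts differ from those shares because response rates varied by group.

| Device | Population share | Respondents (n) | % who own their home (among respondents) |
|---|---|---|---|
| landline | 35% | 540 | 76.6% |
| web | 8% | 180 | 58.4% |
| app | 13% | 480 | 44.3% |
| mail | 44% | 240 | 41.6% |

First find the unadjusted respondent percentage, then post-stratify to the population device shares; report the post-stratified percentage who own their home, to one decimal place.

Naive respondent-only estimate (weights = respondent counts):
  (540/1440)×76.6 + (180/1440)×58.4 + (480/1440)×44.3 + (240/1440)×41.6 = 57.725%
Post-stratified estimate weights by population shares:
  0.35×76.6 + 0.08×58.4 + 0.13×44.3 + 0.44×41.6 = 55.545%

55.5%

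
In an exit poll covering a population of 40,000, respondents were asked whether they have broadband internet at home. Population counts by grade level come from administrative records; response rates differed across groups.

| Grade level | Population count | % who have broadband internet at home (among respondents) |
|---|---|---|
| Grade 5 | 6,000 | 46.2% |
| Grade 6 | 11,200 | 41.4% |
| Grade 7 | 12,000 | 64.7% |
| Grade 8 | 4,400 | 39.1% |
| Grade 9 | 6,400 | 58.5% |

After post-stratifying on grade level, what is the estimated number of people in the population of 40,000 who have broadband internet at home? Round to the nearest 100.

20,600

Apply each group's respondent rate to its population count:
  Grade 5: 6,000 × 46.2% = 2772
  Grade 6: 11,200 × 41.4% = 4636.8
  Grade 7: 12,000 × 64.7% = 7764
  Grade 8: 4,400 × 39.1% = 1720.4
  Grade 9: 6,400 × 58.5% = 3744
Estimated total = 20637.2 → 20,600.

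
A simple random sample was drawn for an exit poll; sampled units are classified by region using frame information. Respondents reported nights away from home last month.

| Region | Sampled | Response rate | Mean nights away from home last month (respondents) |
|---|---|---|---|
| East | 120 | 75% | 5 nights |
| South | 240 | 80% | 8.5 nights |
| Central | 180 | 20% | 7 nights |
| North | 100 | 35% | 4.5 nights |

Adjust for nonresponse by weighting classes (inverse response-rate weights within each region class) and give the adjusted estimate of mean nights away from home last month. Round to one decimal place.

Weighting each respondent by the inverse class response rate inflates each class back to its sampled size, so the class weight is n_sampled:
  East: 120 × 5 = 600
  South: 240 × 8.5 = 2040
  Central: 180 × 7 = 1260
  North: 100 × 4.5 = 450
Adjusted estimate = 4350 / 640 = 6.79688 → 6.8.

6.8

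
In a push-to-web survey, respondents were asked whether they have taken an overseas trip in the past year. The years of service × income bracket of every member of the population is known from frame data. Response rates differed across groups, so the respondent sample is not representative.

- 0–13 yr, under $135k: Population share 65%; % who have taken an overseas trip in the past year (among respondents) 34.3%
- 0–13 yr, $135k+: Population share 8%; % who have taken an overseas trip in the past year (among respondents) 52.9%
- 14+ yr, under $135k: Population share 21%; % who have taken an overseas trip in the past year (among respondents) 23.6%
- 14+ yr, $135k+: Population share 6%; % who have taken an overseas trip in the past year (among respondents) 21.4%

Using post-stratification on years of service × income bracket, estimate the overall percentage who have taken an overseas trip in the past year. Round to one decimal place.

32.8%

Each cell contributes population-share × respondent value:
  0–13 yr, under $135k: 0.65 × 34.3 = 22.295
  0–13 yr, $135k+: 0.08 × 52.9 = 4.232
  14+ yr, under $135k: 0.21 × 23.6 = 4.956
  14+ yr, $135k+: 0.06 × 21.4 = 1.284
Post-stratified estimate = 32.767 → 32.8%.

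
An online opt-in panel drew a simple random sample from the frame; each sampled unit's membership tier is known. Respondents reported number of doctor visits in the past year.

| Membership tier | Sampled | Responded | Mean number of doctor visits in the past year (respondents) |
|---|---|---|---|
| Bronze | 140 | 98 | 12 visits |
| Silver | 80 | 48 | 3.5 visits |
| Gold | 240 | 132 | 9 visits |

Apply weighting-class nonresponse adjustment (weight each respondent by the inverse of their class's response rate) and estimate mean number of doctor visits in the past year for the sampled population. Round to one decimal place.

Response rates by class: Bronze 98/140 = 70%, Silver 48/80 = 60%, Gold 132/240 = 55%.
With weight = n_sampled/n_responded per class, the weighted class total is n_sampled:
  Bronze: 140 × 12 = 1680
  Silver: 80 × 3.5 = 280
  Gold: 240 × 9 = 2160
Adjusted estimate = 4120 / 460 = 8.95652 → 9.0.

9.0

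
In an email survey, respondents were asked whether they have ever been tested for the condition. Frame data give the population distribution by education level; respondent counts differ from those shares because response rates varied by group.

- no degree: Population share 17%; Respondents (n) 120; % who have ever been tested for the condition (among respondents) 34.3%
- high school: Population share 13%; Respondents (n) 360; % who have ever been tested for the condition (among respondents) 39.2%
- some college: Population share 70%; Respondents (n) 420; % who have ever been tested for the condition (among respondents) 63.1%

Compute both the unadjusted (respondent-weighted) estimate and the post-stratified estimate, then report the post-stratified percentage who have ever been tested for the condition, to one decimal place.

55.1%

Naive respondent-only estimate (weights = respondent counts):
  (120/900)×34.3 + (360/900)×39.2 + (420/900)×63.1 = 49.7%
Reweighting by population education level shares:
  0.17×34.3 + 0.13×39.2 + 0.7×63.1 = 55.097%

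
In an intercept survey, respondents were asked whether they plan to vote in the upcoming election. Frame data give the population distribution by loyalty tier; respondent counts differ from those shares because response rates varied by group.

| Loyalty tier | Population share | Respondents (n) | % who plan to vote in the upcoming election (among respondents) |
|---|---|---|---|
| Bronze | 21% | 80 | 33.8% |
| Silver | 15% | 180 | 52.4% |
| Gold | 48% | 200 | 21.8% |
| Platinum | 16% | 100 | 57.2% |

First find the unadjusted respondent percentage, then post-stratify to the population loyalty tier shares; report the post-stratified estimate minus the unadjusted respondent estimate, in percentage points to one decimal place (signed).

Naive respondent-only estimate (weights = respondent counts):
  (80/560)×33.8 + (180/560)×52.4 + (200/560)×21.8 + (100/560)×57.2 = 39.6714%
Post-stratifying to population shares instead:
  0.21×33.8 + 0.15×52.4 + 0.48×21.8 + 0.16×57.2 = 34.574%
Difference = 34.574 − 39.6714 = -5.0974 pp.

-5.1 percentage points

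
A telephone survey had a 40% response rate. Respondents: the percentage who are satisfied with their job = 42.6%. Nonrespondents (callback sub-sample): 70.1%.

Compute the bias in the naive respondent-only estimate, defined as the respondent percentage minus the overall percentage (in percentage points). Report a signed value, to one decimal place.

-16.5 percentage points

Nonresponse fraction = 1 − 0.4 = 0.6.
Bias = (nonresponse fraction) × (respondent percentage − nonrespondent percentage)
     = 0.6 × (42.6 − 70.1) = 0.6 × -27.5 = -16.5.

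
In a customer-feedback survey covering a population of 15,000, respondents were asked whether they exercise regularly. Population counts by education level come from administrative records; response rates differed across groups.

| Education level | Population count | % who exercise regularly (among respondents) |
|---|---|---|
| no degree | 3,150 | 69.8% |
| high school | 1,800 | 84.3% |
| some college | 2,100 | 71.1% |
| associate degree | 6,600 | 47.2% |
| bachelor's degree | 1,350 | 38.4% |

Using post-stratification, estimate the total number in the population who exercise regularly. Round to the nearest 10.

8,840

Each cell contributes its population count × the respondent rate:
  no degree: 3,150 × 69.8% = 2198.7
  high school: 1,800 × 84.3% = 1517.4
  some college: 2,100 × 71.1% = 1493.1
  associate degree: 6,600 × 47.2% = 3115.2
  bachelor's degree: 1,350 × 38.4% = 518.4
Estimated total = 8842.8 → 8,840.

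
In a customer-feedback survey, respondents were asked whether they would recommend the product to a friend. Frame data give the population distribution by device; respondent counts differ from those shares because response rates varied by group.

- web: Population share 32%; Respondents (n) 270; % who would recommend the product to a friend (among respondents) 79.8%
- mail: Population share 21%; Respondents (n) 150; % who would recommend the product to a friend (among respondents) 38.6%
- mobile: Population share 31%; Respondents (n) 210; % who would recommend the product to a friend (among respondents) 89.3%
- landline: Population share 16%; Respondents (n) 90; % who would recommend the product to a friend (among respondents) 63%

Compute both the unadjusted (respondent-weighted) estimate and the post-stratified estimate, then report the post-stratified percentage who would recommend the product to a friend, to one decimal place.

Naive respondent-only estimate (weights = respondent counts):
  (270/720)×79.8 + (150/720)×38.6 + (210/720)×89.3 + (90/720)×63 = 71.8875%
Post-stratifying to population shares instead:
  0.32×79.8 + 0.21×38.6 + 0.31×89.3 + 0.16×63 = 71.405%

71.4%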